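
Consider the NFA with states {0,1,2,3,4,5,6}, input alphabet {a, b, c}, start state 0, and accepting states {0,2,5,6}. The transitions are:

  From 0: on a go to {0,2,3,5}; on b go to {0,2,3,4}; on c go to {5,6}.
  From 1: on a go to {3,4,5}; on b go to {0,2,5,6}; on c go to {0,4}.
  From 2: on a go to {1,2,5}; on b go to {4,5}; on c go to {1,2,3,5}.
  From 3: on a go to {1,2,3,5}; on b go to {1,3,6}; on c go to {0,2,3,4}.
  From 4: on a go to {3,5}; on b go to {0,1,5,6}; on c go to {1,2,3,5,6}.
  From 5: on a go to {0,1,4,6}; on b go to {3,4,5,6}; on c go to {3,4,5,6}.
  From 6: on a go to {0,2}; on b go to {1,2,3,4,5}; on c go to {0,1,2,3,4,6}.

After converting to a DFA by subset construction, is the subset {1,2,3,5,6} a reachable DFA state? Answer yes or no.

no

Start state of the DFA: {0}.
{0} --a--> {0,2,3,5}  [new]
{0} --b--> {0,2,3,4}  [new]
{0} --c--> {5,6}  [new]
{0,2,3,5} --a--> {0,1,2,3,4,5,6}  [new]
{0,2,3,5} --b--> {0,1,2,3,4,5,6}  [seen]
{0,2,3,5} --c--> {0,1,2,3,4,5,6}  [seen]
{0,2,3,4} --a--> {0,1,2,3,5}  [new]
{0,2,3,4} --b--> {0,1,2,3,4,5,6}  [seen]
{0,2,3,4} --c--> {0,1,2,3,4,5,6}  [seen]
{5,6} --a--> {0,1,2,4,6}  [new]
{5,6} --b--> {1,2,3,4,5,6}  [new]
{5,6} --c--> {0,1,2,3,4,5,6}  [seen]
{0,1,2,3,4,5,6} --a--> {0,1,2,3,4,5,6}  [seen]
{0,1,2,3,4,5,6} --b--> {0,1,2,3,4,5,6}  [seen]
{0,1,2,3,4,5,6} --c--> {0,1,2,3,4,5,6}  [seen]
{0,1,2,3,5} --a--> {0,1,2,3,4,5,6}  [seen]
{0,1,2,3,5} --b--> {0,1,2,3,4,5,6}  [seen]
{0,1,2,3,5} --c--> {0,1,2,3,4,5,6}  [seen]
{0,1,2,4,6} --a--> {0,1,2,3,4,5}  [new]
{0,1,2,4,6} --b--> {0,1,2,3,4,5,6}  [seen]
{0,1,2,4,6} --c--> {0,1,2,3,4,5,6}  [seen]
{1,2,3,4,5,6} --a--> {0,1,2,3,4,5,6}  [seen]
{1,2,3,4,5,6} --b--> {0,1,2,3,4,5,6}  [seen]
{1,2,3,4,5,6} --c--> {0,1,2,3,4,5,6}  [seen]
{0,1,2,3,4,5} --a--> {0,1,2,3,4,5,6}  [seen]
{0,1,2,3,4,5} --b--> {0,1,2,3,4,5,6}  [seen]
{0,1,2,3,4,5} --c--> {0,1,2,3,4,5,6}  [seen]
Reachable DFA states: {0}, {0,2,3,5}, {0,2,3,4}, {5,6}, {0,1,2,3,4,5,6}, {0,1,2,3,5}, {0,1,2,4,6}, {1,2,3,4,5,6}, {0,1,2,3,4,5}.
{1,2,3,5,6} is not among them.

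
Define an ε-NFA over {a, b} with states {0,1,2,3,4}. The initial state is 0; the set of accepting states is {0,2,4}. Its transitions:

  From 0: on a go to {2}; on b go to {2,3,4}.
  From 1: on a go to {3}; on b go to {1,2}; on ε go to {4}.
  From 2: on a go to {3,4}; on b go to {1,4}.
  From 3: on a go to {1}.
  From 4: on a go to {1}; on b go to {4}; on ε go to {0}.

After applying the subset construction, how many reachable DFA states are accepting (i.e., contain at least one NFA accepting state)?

7

Start state of the DFA: {0} (ε-closure of the NFA start).
{0} --a--> {2}  [new]
{0} --b--> {0,2,3,4}  [new]
{2} --a--> {0,3,4}  [new]
{2} --b--> {0,1,4}  [new]
{0,2,3,4} --a--> {0,1,2,3,4}  [new]
{0,2,3,4} --b--> {0,1,2,3,4}  [seen]
{0,3,4} --a--> {0,1,2,4}  [new]
{0,3,4} --b--> {0,2,3,4}  [seen]
{0,1,4} --a--> {0,1,2,3,4}  [seen]
{0,1,4} --b--> {0,1,2,3,4}  [seen]
{0,1,2,3,4} --a--> {0,1,2,3,4}  [seen]
{0,1,2,3,4} --b--> {0,1,2,3,4}  [seen]
{0,1,2,4} --a--> {0,1,2,3,4}  [seen]
{0,1,2,4} --b--> {0,1,2,3,4}  [seen]
Reachable DFA states: {0}, {2}, {0,2,3,4}, {0,3,4}, {0,1,4}, {0,1,2,3,4}, {0,1,2,4}.
Accepting DFA states (contain an NFA accepting state): {0}, {2}, {0,2,3,4}, {0,3,4}, {0,1,4}, {0,1,2,3,4}, {0,1,2,4}.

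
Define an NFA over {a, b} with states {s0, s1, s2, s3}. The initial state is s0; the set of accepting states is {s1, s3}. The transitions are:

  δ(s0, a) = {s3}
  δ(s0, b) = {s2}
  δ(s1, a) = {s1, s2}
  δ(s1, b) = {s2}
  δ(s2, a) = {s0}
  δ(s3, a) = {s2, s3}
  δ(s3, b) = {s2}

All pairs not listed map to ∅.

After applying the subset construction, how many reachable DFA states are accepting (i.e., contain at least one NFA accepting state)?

3

Start state of the DFA: {s0}.
{s0} --a--> {s3}  [new]
{s0} --b--> {s2}  [new]
{s3} --a--> {s2, s3}  [new]
{s3} --b--> {s2}  [seen]
{s2} --a--> {s0}  [seen]
{s2} --b--> ∅  [new]
{s2, s3} --a--> {s0, s2, s3}  [new]
{s2, s3} --b--> {s2}  [seen]
∅ --a--> ∅  [seen]
∅ --b--> ∅  [seen]
{s0, s2, s3} --a--> {s0, s2, s3}  [seen]
{s0, s2, s3} --b--> {s2}  [seen]
Reachable DFA states: {s0}, {s3}, {s2}, {s2, s3}, ∅, {s0, s2, s3}.
Accepting DFA states (contain an NFA accepting state): {s3}, {s2, s3}, {s0, s2, s3}.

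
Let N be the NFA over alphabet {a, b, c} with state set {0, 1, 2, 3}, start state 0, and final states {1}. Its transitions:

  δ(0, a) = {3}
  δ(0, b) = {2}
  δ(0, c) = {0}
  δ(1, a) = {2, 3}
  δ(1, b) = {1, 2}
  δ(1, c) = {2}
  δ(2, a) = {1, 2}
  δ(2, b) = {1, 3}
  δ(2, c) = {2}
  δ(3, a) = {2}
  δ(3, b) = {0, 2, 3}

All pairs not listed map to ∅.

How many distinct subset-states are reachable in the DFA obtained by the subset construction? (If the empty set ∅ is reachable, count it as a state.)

Start state of the DFA: {0}.
{0} --a--> {3}  [new]
{0} --b--> {2}  [new]
{0} --c--> {0}  [seen]
{3} --a--> {2}  [seen]
{3} --b--> {0, 2, 3}  [new]
{3} --c--> ∅  [new]
{2} --a--> {1, 2}  [new]
{2} --b--> {1, 3}  [new]
{2} --c--> {2}  [seen]
{0, 2, 3} --a--> {1, 2, 3}  [new]
{0, 2, 3} --b--> {0, 1, 2, 3}  [new]
{0, 2, 3} --c--> {0, 2}  [new]
∅ --a--> ∅  [seen]
∅ --b--> ∅  [seen]
∅ --c--> ∅  [seen]
{1, 2} --a--> {1, 2, 3}  [seen]
{1, 2} --b--> {1, 2, 3}  [seen]
{1, 2} --c--> {2}  [seen]
{1, 3} --a--> {2, 3}  [new]
{1, 3} --b--> {0, 1, 2, 3}  [seen]
{1, 3} --c--> {2}  [seen]
{1, 2, 3} --a--> {1, 2, 3}  [seen]
{1, 2, 3} --b--> {0, 1, 2, 3}  [seen]
{1, 2, 3} --c--> {2}  [seen]
{0, 1, 2, 3} --a--> {1, 2, 3}  [seen]
{0, 1, 2, 3} --b--> {0, 1, 2, 3}  [seen]
{0, 1, 2, 3} --c--> {0, 2}  [seen]
{0, 2} --a--> {1, 2, 3}  [seen]
{0, 2} --b--> {1, 2, 3}  [seen]
{0, 2} --c--> {0, 2}  [seen]
{2, 3} --a--> {1, 2}  [seen]
{2, 3} --b--> {0, 1, 2, 3}  [seen]
{2, 3} --c--> {2}  [seen]
Reachable DFA states: {0}, {3}, {2}, {0, 2, 3}, ∅, {1, 2}, {1, 3}, {1, 2, 3}, {0, 1, 2, 3}, {0, 2}, {2, 3}.

11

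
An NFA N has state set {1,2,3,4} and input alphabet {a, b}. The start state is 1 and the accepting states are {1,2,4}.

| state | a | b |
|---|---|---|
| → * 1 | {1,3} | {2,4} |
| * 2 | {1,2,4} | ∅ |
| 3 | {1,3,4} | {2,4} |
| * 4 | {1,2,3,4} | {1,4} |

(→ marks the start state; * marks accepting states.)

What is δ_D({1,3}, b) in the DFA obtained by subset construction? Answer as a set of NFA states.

{2,4}

δ(1,b) = {2,4}; δ(3,b) = {2,4}.
Union: {2,4}.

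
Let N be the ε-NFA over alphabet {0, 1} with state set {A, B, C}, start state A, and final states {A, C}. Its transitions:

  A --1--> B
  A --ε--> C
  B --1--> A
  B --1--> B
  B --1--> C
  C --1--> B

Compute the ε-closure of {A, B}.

Begin with {A, B}.
A →ε {C}; add C.
ε-closure = {A, B, C}.

{A, B, C}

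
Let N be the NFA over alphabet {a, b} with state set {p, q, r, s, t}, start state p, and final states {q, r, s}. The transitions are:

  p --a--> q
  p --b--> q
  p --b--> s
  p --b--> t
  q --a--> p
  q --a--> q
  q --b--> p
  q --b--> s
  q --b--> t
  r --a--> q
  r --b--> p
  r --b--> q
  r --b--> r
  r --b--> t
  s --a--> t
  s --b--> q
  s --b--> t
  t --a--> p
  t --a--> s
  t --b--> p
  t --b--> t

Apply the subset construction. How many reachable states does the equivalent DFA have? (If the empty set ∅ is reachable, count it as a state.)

Start state of the DFA: {p}.
{p} --a--> {q}  [new]
{p} --b--> {q, s, t}  [new]
{q} --a--> {p, q}  [new]
{q} --b--> {p, s, t}  [new]
{q, s, t} --a--> {p, q, s, t}  [new]
{q, s, t} --b--> {p, q, s, t}  [seen]
{p, q} --a--> {p, q}  [seen]
{p, q} --b--> {p, q, s, t}  [seen]
{p, s, t} --a--> {p, q, s, t}  [seen]
{p, s, t} --b--> {p, q, s, t}  [seen]
{p, q, s, t} --a--> {p, q, s, t}  [seen]
{p, q, s, t} --b--> {p, q, s, t}  [seen]
Reachable DFA states: {p}, {q}, {q, s, t}, {p, q}, {p, s, t}, {p, q, s, t}.

6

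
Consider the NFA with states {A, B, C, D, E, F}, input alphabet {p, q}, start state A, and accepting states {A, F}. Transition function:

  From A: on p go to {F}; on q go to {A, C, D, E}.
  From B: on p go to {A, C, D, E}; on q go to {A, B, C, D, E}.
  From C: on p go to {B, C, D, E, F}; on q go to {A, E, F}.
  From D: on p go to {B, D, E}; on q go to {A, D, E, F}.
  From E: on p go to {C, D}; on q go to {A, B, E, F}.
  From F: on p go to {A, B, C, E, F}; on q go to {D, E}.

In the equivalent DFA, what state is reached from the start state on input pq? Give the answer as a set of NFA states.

Start: {A}.
δ(A,p) = {F}.
Union: {F}.
After p: {F}.
δ(F,q) = {D, E}.
Union: {D, E}.
After q: {D, E}.

{D, E}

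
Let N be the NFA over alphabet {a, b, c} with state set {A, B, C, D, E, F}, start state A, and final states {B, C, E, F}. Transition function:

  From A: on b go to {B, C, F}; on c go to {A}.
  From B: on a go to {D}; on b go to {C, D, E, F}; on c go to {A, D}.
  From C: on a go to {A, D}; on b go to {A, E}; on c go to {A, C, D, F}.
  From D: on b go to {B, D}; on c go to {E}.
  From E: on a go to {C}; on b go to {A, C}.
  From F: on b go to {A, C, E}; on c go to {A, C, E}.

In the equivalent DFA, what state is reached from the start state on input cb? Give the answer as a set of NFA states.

Start: {A}.
δ(A,c) = {A}.
Union: {A}.
After c: {A}.
δ(A,b) = {B, C, F}.
Union: {B, C, F}.
After b: {B, C, F}.

{B, C, F}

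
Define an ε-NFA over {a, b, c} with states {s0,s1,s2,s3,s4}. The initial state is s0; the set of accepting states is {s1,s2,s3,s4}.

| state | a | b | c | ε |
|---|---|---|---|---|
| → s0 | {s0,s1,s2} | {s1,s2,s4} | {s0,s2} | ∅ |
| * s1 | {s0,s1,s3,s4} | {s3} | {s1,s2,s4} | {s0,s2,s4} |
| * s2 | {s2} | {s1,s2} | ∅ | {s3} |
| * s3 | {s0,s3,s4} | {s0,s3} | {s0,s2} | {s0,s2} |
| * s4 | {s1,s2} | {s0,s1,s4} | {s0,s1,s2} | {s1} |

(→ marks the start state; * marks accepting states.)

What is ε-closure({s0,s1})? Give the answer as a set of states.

Begin with {s0,s1}.
s1 →ε {s0,s2,s4}; add s2, s4.
s2 →ε {s3}; add s3.
ε-closure = {s0,s1,s2,s3,s4}.

{s0,s1,s2,s3,s4}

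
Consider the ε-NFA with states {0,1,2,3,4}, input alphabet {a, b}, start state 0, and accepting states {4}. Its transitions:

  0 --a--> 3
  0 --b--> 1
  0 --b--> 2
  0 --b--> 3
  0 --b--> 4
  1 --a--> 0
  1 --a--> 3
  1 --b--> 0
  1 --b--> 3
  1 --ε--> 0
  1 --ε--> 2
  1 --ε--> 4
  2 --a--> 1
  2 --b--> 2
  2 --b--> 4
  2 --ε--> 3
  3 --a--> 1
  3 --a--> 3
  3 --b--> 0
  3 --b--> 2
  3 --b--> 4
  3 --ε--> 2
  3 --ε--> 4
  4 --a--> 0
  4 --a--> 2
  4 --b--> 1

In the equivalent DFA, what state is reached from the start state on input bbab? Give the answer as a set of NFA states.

Start: {0}.
δ(0,b) = {1,2,3,4}.
Union: {1,2,3,4}.
ε-closure gives {0,1,2,3,4}.
After b: {0,1,2,3,4}.
δ(0,b) = {1,2,3,4}; δ(1,b) = {0,3}; δ(2,b) = {2,4}; δ(3,b) = {0,2,4}; δ(4,b) = {1}.
Union: {0,1,2,3,4}.
After b: {0,1,2,3,4}.
δ(0,a) = {3}; δ(1,a) = {0,3}; δ(2,a) = {1}; δ(3,a) = {1,3}; δ(4,a) = {0,2}.
Union: {0,1,2,3}.
ε-closure gives {0,1,2,3,4}.
After a: {0,1,2,3,4}.
δ(0,b) = {1,2,3,4}; δ(1,b) = {0,3}; δ(2,b) = {2,4}; δ(3,b) = {0,2,4}; δ(4,b) = {1}.
Union: {0,1,2,3,4}.
After b: {0,1,2,3,4}.

{0,1,2,3,4}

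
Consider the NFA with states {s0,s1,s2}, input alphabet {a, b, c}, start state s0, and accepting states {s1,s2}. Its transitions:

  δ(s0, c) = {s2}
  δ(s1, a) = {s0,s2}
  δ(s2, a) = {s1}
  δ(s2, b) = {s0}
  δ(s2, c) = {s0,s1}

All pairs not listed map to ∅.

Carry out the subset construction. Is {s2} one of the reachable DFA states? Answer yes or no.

Start state of the DFA: {s0}.
{s0} --a--> ∅  [new]
{s0} --b--> ∅  [seen]
{s0} --c--> {s2}  [new]
∅ --a--> ∅  [seen]
∅ --b--> ∅  [seen]
∅ --c--> ∅  [seen]
{s2} --a--> {s1}  [new]
{s2} --b--> {s0}  [seen]
{s2} --c--> {s0,s1}  [new]
{s1} --a--> {s0,s2}  [new]
{s1} --b--> ∅  [seen]
{s1} --c--> ∅  [seen]
{s0,s1} --a--> {s0,s2}  [seen]
{s0,s1} --b--> ∅  [seen]
{s0,s1} --c--> {s2}  [seen]
{s0,s2} --a--> {s1}  [seen]
{s0,s2} --b--> {s0}  [seen]
{s0,s2} --c--> {s0,s1,s2}  [new]
{s0,s1,s2} --a--> {s0,s1,s2}  [seen]
{s0,s1,s2} --b--> {s0}  [seen]
{s0,s1,s2} --c--> {s0,s1,s2}  [seen]
Reachable DFA states: {s0}, ∅, {s2}, {s1}, {s0,s1}, {s0,s2}, {s0,s1,s2}.
{s2} is among them.

yes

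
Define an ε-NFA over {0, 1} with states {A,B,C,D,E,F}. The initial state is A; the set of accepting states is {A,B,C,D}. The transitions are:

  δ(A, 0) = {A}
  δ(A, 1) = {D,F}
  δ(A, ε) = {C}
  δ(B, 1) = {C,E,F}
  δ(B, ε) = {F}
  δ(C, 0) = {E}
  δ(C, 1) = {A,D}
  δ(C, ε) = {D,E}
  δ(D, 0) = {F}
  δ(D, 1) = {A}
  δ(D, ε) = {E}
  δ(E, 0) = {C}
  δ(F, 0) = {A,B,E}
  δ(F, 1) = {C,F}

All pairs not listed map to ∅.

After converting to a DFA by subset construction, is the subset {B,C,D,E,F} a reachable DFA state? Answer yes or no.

no

Start state of the DFA: {A,C,D,E} (ε-closure of the NFA start).
{A,C,D,E} --0--> {A,C,D,E,F}  [new]
{A,C,D,E} --1--> {A,C,D,E,F}  [seen]
{A,C,D,E,F} --0--> {A,B,C,D,E,F}  [new]
{A,C,D,E,F} --1--> {A,C,D,E,F}  [seen]
{A,B,C,D,E,F} --0--> {A,B,C,D,E,F}  [seen]
{A,B,C,D,E,F} --1--> {A,C,D,E,F}  [seen]
Reachable DFA states: {A,C,D,E}, {A,C,D,E,F}, {A,B,C,D,E,F}.
{B,C,D,E,F} is not among them.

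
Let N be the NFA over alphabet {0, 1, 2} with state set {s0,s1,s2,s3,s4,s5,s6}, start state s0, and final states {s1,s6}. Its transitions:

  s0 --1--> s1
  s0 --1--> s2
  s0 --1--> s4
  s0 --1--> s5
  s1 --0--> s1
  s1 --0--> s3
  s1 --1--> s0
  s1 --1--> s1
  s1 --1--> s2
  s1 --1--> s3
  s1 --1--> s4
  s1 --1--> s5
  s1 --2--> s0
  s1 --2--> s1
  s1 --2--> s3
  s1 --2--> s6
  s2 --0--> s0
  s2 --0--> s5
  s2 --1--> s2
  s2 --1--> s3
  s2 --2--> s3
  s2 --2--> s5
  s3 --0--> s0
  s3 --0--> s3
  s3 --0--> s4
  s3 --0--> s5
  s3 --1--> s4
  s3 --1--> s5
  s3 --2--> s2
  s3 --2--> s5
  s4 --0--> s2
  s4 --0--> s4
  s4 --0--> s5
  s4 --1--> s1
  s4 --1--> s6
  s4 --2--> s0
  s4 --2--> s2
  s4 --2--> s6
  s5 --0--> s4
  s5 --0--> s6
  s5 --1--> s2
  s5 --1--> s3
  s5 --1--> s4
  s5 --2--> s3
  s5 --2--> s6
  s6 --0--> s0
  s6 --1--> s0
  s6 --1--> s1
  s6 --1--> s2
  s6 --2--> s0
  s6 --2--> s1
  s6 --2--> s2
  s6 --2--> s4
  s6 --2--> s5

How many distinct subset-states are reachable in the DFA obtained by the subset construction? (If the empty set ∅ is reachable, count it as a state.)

Start state of the DFA: {s0}.
{s0} --0--> ∅  [new]
{s0} --1--> {s1,s2,s4,s5}  [new]
{s0} --2--> ∅  [seen]
∅ --0--> ∅  [seen]
∅ --1--> ∅  [seen]
∅ --2--> ∅  [seen]
{s1,s2,s4,s5} --0--> {s0,s1,s2,s3,s4,s5,s6}  [new]
{s1,s2,s4,s5} --1--> {s0,s1,s2,s3,s4,s5,s6}  [seen]
{s1,s2,s4,s5} --2--> {s0,s1,s2,s3,s5,s6}  [new]
{s0,s1,s2,s3,s4,s5,s6} --0--> {s0,s1,s2,s3,s4,s5,s6}  [seen]
{s0,s1,s2,s3,s4,s5,s6} --1--> {s0,s1,s2,s3,s4,s5,s6}  [seen]
{s0,s1,s2,s3,s4,s5,s6} --2--> {s0,s1,s2,s3,s4,s5,s6}  [seen]
{s0,s1,s2,s3,s5,s6} --0--> {s0,s1,s3,s4,s5,s6}  [new]
{s0,s1,s2,s3,s5,s6} --1--> {s0,s1,s2,s3,s4,s5}  [new]
{s0,s1,s2,s3,s5,s6} --2--> {s0,s1,s2,s3,s4,s5,s6}  [seen]
{s0,s1,s3,s4,s5,s6} --0--> {s0,s1,s2,s3,s4,s5,s6}  [seen]
{s0,s1,s3,s4,s5,s6} --1--> {s0,s1,s2,s3,s4,s5,s6}  [seen]
{s0,s1,s3,s4,s5,s6} --2--> {s0,s1,s2,s3,s4,s5,s6}  [seen]
{s0,s1,s2,s3,s4,s5} --0--> {s0,s1,s2,s3,s4,s5,s6}  [seen]
{s0,s1,s2,s3,s4,s5} --1--> {s0,s1,s2,s3,s4,s5,s6}  [seen]
{s0,s1,s2,s3,s4,s5} --2--> {s0,s1,s2,s3,s5,s6}  [seen]
Reachable DFA states: {s0}, ∅, {s1,s2,s4,s5}, {s0,s1,s2,s3,s4,s5,s6}, {s0,s1,s2,s3,s5,s6}, {s0,s1,s3,s4,s5,s6}, {s0,s1,s2,s3,s4,s5}.

7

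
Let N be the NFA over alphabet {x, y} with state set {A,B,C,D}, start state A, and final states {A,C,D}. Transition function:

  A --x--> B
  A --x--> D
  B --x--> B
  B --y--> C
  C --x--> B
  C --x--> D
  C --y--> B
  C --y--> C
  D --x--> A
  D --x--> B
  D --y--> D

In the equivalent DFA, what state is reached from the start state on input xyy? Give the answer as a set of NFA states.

Start: {A}.
δ(A,x) = {B,D}.
Union: {B,D}.
After x: {B,D}.
δ(B,y) = {C}; δ(D,y) = {D}.
Union: {C,D}.
After y: {C,D}.
δ(C,y) = {B,C}; δ(D,y) = {D}.
Union: {B,C,D}.
After y: {B,C,D}.

{B,C,D}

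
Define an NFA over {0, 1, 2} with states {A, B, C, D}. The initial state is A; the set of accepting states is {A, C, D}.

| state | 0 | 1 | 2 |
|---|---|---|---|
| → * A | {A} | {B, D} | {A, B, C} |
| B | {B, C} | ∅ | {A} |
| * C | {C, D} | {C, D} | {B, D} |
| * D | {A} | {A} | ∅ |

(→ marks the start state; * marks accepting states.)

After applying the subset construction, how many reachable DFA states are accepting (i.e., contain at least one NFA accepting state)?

7

Start state of the DFA: {A}.
{A} --0--> {A}  [seen]
{A} --1--> {B, D}  [new]
{A} --2--> {A, B, C}  [new]
{B, D} --0--> {A, B, C}  [seen]
{B, D} --1--> {A}  [seen]
{B, D} --2--> {A}  [seen]
{A, B, C} --0--> {A, B, C, D}  [new]
{A, B, C} --1--> {B, C, D}  [new]
{A, B, C} --2--> {A, B, C, D}  [seen]
{A, B, C, D} --0--> {A, B, C, D}  [seen]
{A, B, C, D} --1--> {A, B, C, D}  [seen]
{A, B, C, D} --2--> {A, B, C, D}  [seen]
{B, C, D} --0--> {A, B, C, D}  [seen]
{B, C, D} --1--> {A, C, D}  [new]
{B, C, D} --2--> {A, B, D}  [new]
{A, C, D} --0--> {A, C, D}  [seen]
{A, C, D} --1--> {A, B, C, D}  [seen]
{A, C, D} --2--> {A, B, C, D}  [seen]
{A, B, D} --0--> {A, B, C}  [seen]
{A, B, D} --1--> {A, B, D}  [seen]
{A, B, D} --2--> {A, B, C}  [seen]
Reachable DFA states: {A}, {B, D}, {A, B, C}, {A, B, C, D}, {B, C, D}, {A, C, D}, {A, B, D}.
Accepting DFA states (contain an NFA accepting state): {A}, {B, D}, {A, B, C}, {A, B, C, D}, {B, C, D}, {A, C, D}, {A, B, D}.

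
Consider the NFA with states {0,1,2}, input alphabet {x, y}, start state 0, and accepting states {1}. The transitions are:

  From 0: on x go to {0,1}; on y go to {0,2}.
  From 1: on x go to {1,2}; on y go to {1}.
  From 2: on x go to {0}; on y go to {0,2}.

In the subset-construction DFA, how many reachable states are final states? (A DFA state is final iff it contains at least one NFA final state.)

Start state of the DFA: {0}.
{0} --x--> {0,1}  [new]
{0} --y--> {0,2}  [new]
{0,1} --x--> {0,1,2}  [new]
{0,1} --y--> {0,1,2}  [seen]
{0,2} --x--> {0,1}  [seen]
{0,2} --y--> {0,2}  [seen]
{0,1,2} --x--> {0,1,2}  [seen]
{0,1,2} --y--> {0,1,2}  [seen]
Reachable DFA states: {0}, {0,1}, {0,2}, {0,1,2}.
Accepting DFA states (contain an NFA accepting state): {0,1}, {0,1,2}.

2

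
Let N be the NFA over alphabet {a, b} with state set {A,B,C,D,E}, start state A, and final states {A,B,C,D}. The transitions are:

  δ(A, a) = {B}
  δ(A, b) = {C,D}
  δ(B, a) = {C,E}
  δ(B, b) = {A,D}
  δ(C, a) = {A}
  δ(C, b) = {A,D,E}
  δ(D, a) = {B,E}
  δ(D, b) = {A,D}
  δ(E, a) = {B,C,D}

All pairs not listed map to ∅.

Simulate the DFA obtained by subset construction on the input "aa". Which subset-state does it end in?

{C,E}

Start: {A}.
δ(A,a) = {B}.
Union: {B}.
After a: {B}.
δ(B,a) = {C,E}.
Union: {C,E}.
After a: {C,E}.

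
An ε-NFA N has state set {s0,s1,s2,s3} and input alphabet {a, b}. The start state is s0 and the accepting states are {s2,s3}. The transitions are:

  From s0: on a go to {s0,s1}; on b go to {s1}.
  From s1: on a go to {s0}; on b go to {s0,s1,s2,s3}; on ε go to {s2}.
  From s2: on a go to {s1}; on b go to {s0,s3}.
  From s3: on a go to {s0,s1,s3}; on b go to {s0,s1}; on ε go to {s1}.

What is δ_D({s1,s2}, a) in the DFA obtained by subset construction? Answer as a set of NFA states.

δ(s1,a) = {s0}; δ(s2,a) = {s1}.
Union: {s0,s1}.
ε-closure gives {s0,s1,s2}.

{s0,s1,s2}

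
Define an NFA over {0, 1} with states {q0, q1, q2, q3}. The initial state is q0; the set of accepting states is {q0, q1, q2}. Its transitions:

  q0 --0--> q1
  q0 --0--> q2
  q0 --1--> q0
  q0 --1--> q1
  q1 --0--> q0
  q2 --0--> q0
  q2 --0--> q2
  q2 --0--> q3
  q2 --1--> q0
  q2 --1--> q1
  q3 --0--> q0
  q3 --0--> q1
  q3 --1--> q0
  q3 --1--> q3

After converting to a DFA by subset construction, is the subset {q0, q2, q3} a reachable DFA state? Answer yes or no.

Start state of the DFA: {q0}.
{q0} --0--> {q1, q2}  [new]
{q0} --1--> {q0, q1}  [new]
{q1, q2} --0--> {q0, q2, q3}  [new]
{q1, q2} --1--> {q0, q1}  [seen]
{q0, q1} --0--> {q0, q1, q2}  [new]
{q0, q1} --1--> {q0, q1}  [seen]
{q0, q2, q3} --0--> {q0, q1, q2, q3}  [new]
{q0, q2, q3} --1--> {q0, q1, q3}  [new]
{q0, q1, q2} --0--> {q0, q1, q2, q3}  [seen]
{q0, q1, q2} --1--> {q0, q1}  [seen]
{q0, q1, q2, q3} --0--> {q0, q1, q2, q3}  [seen]
{q0, q1, q2, q3} --1--> {q0, q1, q3}  [seen]
{q0, q1, q3} --0--> {q0, q1, q2}  [seen]
{q0, q1, q3} --1--> {q0, q1, q3}  [seen]
Reachable DFA states: {q0}, {q1, q2}, {q0, q1}, {q0, q2, q3}, {q0, q1, q2}, {q0, q1, q2, q3}, {q0, q1, q3}.
{q0, q2, q3} is among them.

yes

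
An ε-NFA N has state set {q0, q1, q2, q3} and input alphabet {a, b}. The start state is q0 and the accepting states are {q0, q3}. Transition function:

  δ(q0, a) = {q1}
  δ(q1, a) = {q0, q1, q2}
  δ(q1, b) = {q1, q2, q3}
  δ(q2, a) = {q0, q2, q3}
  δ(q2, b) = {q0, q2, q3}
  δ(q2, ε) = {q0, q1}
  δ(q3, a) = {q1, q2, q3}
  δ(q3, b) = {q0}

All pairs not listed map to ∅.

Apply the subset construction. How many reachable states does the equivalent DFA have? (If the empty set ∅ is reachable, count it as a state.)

Start state of the DFA: {q0} (ε-closure of the NFA start).
{q0} --a--> {q1}  [new]
{q0} --b--> ∅  [new]
{q1} --a--> {q0, q1, q2}  [new]
{q1} --b--> {q0, q1, q2, q3}  [new]
∅ --a--> ∅  [seen]
∅ --b--> ∅  [seen]
{q0, q1, q2} --a--> {q0, q1, q2, q3}  [seen]
{q0, q1, q2} --b--> {q0, q1, q2, q3}  [seen]
{q0, q1, q2, q3} --a--> {q0, q1, q2, q3}  [seen]
{q0, q1, q2, q3} --b--> {q0, q1, q2, q3}  [seen]
Reachable DFA states: {q0}, {q1}, ∅, {q0, q1, q2}, {q0, q1, q2, q3}.

5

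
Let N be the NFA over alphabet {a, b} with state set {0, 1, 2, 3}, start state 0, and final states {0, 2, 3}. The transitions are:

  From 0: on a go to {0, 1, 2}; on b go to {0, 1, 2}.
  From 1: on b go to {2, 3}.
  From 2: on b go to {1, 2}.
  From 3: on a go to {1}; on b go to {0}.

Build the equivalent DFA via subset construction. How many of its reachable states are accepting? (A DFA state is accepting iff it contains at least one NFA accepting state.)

Start state of the DFA: {0}.
{0} --a--> {0, 1, 2}  [new]
{0} --b--> {0, 1, 2}  [seen]
{0, 1, 2} --a--> {0, 1, 2}  [seen]
{0, 1, 2} --b--> {0, 1, 2, 3}  [new]
{0, 1, 2, 3} --a--> {0, 1, 2}  [seen]
{0, 1, 2, 3} --b--> {0, 1, 2, 3}  [seen]
Reachable DFA states: {0}, {0, 1, 2}, {0, 1, 2, 3}.
Accepting DFA states (contain an NFA accepting state): {0}, {0, 1, 2}, {0, 1, 2, 3}.

3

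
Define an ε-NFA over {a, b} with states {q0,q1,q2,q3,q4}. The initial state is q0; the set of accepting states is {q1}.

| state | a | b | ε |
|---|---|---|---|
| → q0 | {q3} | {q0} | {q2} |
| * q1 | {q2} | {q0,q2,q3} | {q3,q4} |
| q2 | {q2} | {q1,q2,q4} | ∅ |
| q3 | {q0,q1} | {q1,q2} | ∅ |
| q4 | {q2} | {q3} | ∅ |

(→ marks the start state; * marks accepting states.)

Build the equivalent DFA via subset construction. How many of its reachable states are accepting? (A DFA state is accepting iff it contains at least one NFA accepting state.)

Start state of the DFA: {q0,q2} (ε-closure of the NFA start).
{q0,q2} --a--> {q2,q3}  [new]
{q0,q2} --b--> {q0,q1,q2,q3,q4}  [new]
{q2,q3} --a--> {q0,q1,q2,q3,q4}  [seen]
{q2,q3} --b--> {q1,q2,q3,q4}  [new]
{q0,q1,q2,q3,q4} --a--> {q0,q1,q2,q3,q4}  [seen]
{q0,q1,q2,q3,q4} --b--> {q0,q1,q2,q3,q4}  [seen]
{q1,q2,q3,q4} --a--> {q0,q1,q2,q3,q4}  [seen]
{q1,q2,q3,q4} --b--> {q0,q1,q2,q3,q4}  [seen]
Reachable DFA states: {q0,q2}, {q2,q3}, {q0,q1,q2,q3,q4}, {q1,q2,q3,q4}.
Accepting DFA states (contain an NFA accepting state): {q0,q1,q2,q3,q4}, {q1,q2,q3,q4}.

2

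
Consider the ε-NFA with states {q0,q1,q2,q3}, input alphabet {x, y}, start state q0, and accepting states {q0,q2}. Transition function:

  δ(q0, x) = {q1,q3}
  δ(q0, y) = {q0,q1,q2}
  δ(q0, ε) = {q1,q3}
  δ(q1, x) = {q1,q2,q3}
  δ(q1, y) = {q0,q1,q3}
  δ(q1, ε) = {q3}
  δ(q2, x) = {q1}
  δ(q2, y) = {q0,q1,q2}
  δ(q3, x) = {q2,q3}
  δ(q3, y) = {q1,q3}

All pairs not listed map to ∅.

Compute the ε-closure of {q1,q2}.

{q1,q2,q3}

Begin with {q1,q2}.
q1 →ε {q3}; add q3.
ε-closure = {q1,q2,q3}.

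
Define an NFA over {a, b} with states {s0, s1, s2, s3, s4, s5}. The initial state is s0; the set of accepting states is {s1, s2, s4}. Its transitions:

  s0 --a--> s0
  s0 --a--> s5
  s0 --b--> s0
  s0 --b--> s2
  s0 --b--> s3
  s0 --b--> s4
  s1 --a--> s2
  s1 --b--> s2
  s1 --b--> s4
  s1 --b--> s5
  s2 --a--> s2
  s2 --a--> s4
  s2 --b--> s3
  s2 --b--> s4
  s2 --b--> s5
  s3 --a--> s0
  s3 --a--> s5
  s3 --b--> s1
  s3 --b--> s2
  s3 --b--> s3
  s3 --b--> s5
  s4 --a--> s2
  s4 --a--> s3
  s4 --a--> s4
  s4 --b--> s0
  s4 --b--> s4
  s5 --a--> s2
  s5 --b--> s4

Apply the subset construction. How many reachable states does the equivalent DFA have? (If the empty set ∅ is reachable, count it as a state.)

7

Start state of the DFA: {s0}.
{s0} --a--> {s0, s5}  [new]
{s0} --b--> {s0, s2, s3, s4}  [new]
{s0, s5} --a--> {s0, s2, s5}  [new]
{s0, s5} --b--> {s0, s2, s3, s4}  [seen]
{s0, s2, s3, s4} --a--> {s0, s2, s3, s4, s5}  [new]
{s0, s2, s3, s4} --b--> {s0, s1, s2, s3, s4, s5}  [new]
{s0, s2, s5} --a--> {s0, s2, s4, s5}  [new]
{s0, s2, s5} --b--> {s0, s2, s3, s4, s5}  [seen]
{s0, s2, s3, s4, s5} --a--> {s0, s2, s3, s4, s5}  [seen]
{s0, s2, s3, s4, s5} --b--> {s0, s1, s2, s3, s4, s5}  [seen]
{s0, s1, s2, s3, s4, s5} --a--> {s0, s2, s3, s4, s5}  [seen]
{s0, s1, s2, s3, s4, s5} --b--> {s0, s1, s2, s3, s4, s5}  [seen]
{s0, s2, s4, s5} --a--> {s0, s2, s3, s4, s5}  [seen]
{s0, s2, s4, s5} --b--> {s0, s2, s3, s4, s5}  [seen]
Reachable DFA states: {s0}, {s0, s5}, {s0, s2, s3, s4}, {s0, s2, s5}, {s0, s2, s3, s4, s5}, {s0, s1, s2, s3, s4, s5}, {s0, s2, s4, s5}.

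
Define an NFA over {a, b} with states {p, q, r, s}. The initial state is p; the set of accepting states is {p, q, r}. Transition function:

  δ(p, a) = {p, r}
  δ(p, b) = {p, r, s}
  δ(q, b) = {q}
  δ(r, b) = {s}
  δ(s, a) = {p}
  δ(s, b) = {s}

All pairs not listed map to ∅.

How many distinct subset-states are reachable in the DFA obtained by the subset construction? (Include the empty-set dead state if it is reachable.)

3

Start state of the DFA: {p}.
{p} --a--> {p, r}  [new]
{p} --b--> {p, r, s}  [new]
{p, r} --a--> {p, r}  [seen]
{p, r} --b--> {p, r, s}  [seen]
{p, r, s} --a--> {p, r}  [seen]
{p, r, s} --b--> {p, r, s}  [seen]
Reachable DFA states: {p}, {p, r}, {p, r, s}.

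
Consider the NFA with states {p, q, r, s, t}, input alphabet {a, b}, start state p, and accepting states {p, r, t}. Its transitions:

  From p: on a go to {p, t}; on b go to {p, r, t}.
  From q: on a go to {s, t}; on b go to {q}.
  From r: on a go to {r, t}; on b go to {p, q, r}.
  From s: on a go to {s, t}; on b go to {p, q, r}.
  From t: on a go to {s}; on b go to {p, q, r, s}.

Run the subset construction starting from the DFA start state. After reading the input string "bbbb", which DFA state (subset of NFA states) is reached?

{p, q, r, s, t}

Start: {p}.
δ(p,b) = {p, r, t}.
Union: {p, r, t}.
After b: {p, r, t}.
δ(p,b) = {p, r, t}; δ(r,b) = {p, q, r}; δ(t,b) = {p, q, r, s}.
Union: {p, q, r, s, t}.
After b: {p, q, r, s, t}.
δ(p,b) = {p, r, t}; δ(q,b) = {q}; δ(r,b) = {p, q, r}; δ(s,b) = {p, q, r}; δ(t,b) = {p, q, r, s}.
Union: {p, q, r, s, t}.
After b: {p, q, r, s, t}.
δ(p,b) = {p, r, t}; δ(q,b) = {q}; δ(r,b) = {p, q, r}; δ(s,b) = {p, q, r}; δ(t,b) = {p, q, r, s}.
Union: {p, q, r, s, t}.
After b: {p, q, r, s, t}.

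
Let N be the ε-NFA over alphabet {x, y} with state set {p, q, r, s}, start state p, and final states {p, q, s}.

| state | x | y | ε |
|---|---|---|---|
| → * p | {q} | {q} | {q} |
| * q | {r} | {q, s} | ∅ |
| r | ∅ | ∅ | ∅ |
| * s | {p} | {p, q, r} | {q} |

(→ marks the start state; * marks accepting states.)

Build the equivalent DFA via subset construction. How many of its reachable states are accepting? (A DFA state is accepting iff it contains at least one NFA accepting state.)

Start state of the DFA: {p, q} (ε-closure of the NFA start).
{p, q} --x--> {q, r}  [new]
{p, q} --y--> {q, s}  [new]
{q, r} --x--> {r}  [new]
{q, r} --y--> {q, s}  [seen]
{q, s} --x--> {p, q, r}  [new]
{q, s} --y--> {p, q, r, s}  [new]
{r} --x--> ∅  [new]
{r} --y--> ∅  [seen]
{p, q, r} --x--> {q, r}  [seen]
{p, q, r} --y--> {q, s}  [seen]
{p, q, r, s} --x--> {p, q, r}  [seen]
{p, q, r, s} --y--> {p, q, r, s}  [seen]
∅ --x--> ∅  [seen]
∅ --y--> ∅  [seen]
Reachable DFA states: {p, q}, {q, r}, {q, s}, {r}, {p, q, r}, {p, q, r, s}, ∅.
Accepting DFA states (contain an NFA accepting state): {p, q}, {q, r}, {q, s}, {p, q, r}, {p, q, r, s}.

5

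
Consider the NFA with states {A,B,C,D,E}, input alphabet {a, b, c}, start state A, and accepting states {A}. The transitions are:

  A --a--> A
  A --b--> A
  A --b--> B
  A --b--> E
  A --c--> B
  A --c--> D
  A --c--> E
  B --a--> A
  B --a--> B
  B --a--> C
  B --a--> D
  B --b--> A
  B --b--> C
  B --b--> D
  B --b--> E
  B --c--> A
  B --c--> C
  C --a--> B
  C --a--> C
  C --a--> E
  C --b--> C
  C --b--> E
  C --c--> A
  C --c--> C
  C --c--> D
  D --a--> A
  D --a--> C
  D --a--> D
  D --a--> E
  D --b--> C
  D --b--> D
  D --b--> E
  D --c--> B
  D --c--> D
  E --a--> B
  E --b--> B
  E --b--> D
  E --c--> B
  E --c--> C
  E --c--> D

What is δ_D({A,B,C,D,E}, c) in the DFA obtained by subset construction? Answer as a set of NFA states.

δ(A,c) = {B,D,E}; δ(B,c) = {A,C}; δ(C,c) = {A,C,D}; δ(D,c) = {B,D}; δ(E,c) = {B,C,D}.
Union: {A,B,C,D,E}.

{A,B,C,D,E}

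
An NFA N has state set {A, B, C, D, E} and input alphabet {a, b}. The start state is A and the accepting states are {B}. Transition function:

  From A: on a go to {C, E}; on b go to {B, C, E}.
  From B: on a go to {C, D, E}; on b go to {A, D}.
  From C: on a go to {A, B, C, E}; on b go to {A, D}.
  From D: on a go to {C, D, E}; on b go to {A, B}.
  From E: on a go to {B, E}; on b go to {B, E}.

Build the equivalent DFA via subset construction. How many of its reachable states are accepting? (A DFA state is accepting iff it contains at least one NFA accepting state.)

5

Start state of the DFA: {A}.
{A} --a--> {C, E}  [new]
{A} --b--> {B, C, E}  [new]
{C, E} --a--> {A, B, C, E}  [new]
{C, E} --b--> {A, B, D, E}  [new]
{B, C, E} --a--> {A, B, C, D, E}  [new]
{B, C, E} --b--> {A, B, D, E}  [seen]
{A, B, C, E} --a--> {A, B, C, D, E}  [seen]
{A, B, C, E} --b--> {A, B, C, D, E}  [seen]
{A, B, D, E} --a--> {B, C, D, E}  [new]
{A, B, D, E} --b--> {A, B, C, D, E}  [seen]
{A, B, C, D, E} --a--> {A, B, C, D, E}  [seen]
{A, B, C, D, E} --b--> {A, B, C, D, E}  [seen]
{B, C, D, E} --a--> {A, B, C, D, E}  [seen]
{B, C, D, E} --b--> {A, B, D, E}  [seen]
Reachable DFA states: {A}, {C, E}, {B, C, E}, {A, B, C, E}, {A, B, D, E}, {A, B, C, D, E}, {B, C, D, E}.
Accepting DFA states (contain an NFA accepting state): {B, C, E}, {A, B, C, E}, {A, B, D, E}, {A, B, C, D, E}, {B, C, D, E}.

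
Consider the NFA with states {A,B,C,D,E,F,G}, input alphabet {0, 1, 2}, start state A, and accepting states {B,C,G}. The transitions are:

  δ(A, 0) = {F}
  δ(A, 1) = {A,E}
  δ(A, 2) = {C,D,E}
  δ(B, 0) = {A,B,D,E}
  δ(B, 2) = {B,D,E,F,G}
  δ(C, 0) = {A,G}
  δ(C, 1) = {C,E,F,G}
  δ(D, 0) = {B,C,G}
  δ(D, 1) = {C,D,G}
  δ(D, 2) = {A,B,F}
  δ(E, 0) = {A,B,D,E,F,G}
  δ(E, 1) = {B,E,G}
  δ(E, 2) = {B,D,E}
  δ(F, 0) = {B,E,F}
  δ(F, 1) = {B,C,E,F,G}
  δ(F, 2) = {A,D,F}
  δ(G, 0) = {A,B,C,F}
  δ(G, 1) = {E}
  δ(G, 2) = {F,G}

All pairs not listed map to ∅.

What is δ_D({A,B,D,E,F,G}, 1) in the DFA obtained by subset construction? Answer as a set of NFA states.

δ(A,1) = {A,E}; δ(B,1) = ∅; δ(D,1) = {C,D,G}; δ(E,1) = {B,E,G}; δ(F,1) = {B,C,E,F,G}; δ(G,1) = {E}.
Union: {A,B,C,D,E,F,G}.

{A,B,C,D,E,F,G}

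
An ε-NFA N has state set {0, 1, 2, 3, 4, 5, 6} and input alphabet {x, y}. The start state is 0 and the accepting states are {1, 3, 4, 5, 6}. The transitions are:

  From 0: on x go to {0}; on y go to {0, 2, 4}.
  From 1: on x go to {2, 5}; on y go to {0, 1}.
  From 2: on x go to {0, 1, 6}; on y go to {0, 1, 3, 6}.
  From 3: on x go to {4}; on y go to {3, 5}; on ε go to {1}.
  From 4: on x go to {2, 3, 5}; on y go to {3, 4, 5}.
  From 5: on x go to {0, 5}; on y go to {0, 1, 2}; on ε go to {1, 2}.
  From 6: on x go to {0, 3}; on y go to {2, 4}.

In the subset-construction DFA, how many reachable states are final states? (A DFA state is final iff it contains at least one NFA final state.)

3

Start state of the DFA: {0} (ε-closure of the NFA start).
{0} --x--> {0}  [seen]
{0} --y--> {0, 2, 4}  [new]
{0, 2, 4} --x--> {0, 1, 2, 3, 5, 6}  [new]
{0, 2, 4} --y--> {0, 1, 2, 3, 4, 5, 6}  [new]
{0, 1, 2, 3, 5, 6} --x--> {0, 1, 2, 3, 4, 5, 6}  [seen]
{0, 1, 2, 3, 5, 6} --y--> {0, 1, 2, 3, 4, 5, 6}  [seen]
{0, 1, 2, 3, 4, 5, 6} --x--> {0, 1, 2, 3, 4, 5, 6}  [seen]
{0, 1, 2, 3, 4, 5, 6} --y--> {0, 1, 2, 3, 4, 5, 6}  [seen]
Reachable DFA states: {0}, {0, 2, 4}, {0, 1, 2, 3, 5, 6}, {0, 1, 2, 3, 4, 5, 6}.
Accepting DFA states (contain an NFA accepting state): {0, 2, 4}, {0, 1, 2, 3, 5, 6}, {0, 1, 2, 3, 4, 5, 6}.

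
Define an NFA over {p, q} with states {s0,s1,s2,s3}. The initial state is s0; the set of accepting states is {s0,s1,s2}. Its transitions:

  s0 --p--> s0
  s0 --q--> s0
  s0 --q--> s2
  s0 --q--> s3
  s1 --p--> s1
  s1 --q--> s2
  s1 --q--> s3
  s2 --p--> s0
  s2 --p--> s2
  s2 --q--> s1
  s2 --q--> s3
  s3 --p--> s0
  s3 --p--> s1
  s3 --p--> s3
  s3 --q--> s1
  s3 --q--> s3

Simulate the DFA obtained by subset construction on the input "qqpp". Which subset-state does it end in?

Start: {s0}.
δ(s0,q) = {s0,s2,s3}.
Union: {s0,s2,s3}.
After q: {s0,s2,s3}.
δ(s0,q) = {s0,s2,s3}; δ(s2,q) = {s1,s3}; δ(s3,q) = {s1,s3}.
Union: {s0,s1,s2,s3}.
After q: {s0,s1,s2,s3}.
δ(s0,p) = {s0}; δ(s1,p) = {s1}; δ(s2,p) = {s0,s2}; δ(s3,p) = {s0,s1,s3}.
Union: {s0,s1,s2,s3}.
After p: {s0,s1,s2,s3}.
δ(s0,p) = {s0}; δ(s1,p) = {s1}; δ(s2,p) = {s0,s2}; δ(s3,p) = {s0,s1,s3}.
Union: {s0,s1,s2,s3}.
After p: {s0,s1,s2,s3}.

{s0,s1,s2,s3}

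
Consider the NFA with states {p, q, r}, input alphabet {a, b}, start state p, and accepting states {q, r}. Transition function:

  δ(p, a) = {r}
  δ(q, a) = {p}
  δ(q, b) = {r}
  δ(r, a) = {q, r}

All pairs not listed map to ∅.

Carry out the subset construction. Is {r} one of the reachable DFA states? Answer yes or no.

yes

Start state of the DFA: {p}.
{p} --a--> {r}  [new]
{p} --b--> ∅  [new]
{r} --a--> {q, r}  [new]
{r} --b--> ∅  [seen]
∅ --a--> ∅  [seen]
∅ --b--> ∅  [seen]
{q, r} --a--> {p, q, r}  [new]
{q, r} --b--> {r}  [seen]
{p, q, r} --a--> {p, q, r}  [seen]
{p, q, r} --b--> {r}  [seen]
Reachable DFA states: {p}, {r}, ∅, {q, r}, {p, q, r}.
{r} is among them.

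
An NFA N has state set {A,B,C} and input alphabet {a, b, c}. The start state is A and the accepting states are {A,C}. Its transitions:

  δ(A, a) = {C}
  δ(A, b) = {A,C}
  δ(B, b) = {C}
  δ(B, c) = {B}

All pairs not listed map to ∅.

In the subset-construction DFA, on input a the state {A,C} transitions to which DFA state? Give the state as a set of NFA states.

{C}

δ(A,a) = {C}; δ(C,a) = ∅.
Union: {C}.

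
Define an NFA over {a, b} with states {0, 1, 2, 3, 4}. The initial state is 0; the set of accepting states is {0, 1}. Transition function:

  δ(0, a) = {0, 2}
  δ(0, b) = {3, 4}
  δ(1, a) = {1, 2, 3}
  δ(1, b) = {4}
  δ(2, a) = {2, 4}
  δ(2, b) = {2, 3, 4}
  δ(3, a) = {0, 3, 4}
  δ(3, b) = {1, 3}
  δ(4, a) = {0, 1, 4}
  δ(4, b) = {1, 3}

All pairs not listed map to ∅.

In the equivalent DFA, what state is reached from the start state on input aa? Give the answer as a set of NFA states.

{0, 2, 4}

Start: {0}.
δ(0,a) = {0, 2}.
Union: {0, 2}.
After a: {0, 2}.
δ(0,a) = {0, 2}; δ(2,a) = {2, 4}.
Union: {0, 2, 4}.
After a: {0, 2, 4}.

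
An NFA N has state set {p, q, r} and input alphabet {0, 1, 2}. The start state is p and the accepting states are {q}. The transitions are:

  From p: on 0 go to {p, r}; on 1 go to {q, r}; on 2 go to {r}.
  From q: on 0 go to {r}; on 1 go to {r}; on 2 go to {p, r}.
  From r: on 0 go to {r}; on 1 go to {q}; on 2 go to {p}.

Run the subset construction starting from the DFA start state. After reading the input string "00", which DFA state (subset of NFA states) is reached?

{p, r}

Start: {p}.
δ(p,0) = {p, r}.
Union: {p, r}.
After 0: {p, r}.
δ(p,0) = {p, r}; δ(r,0) = {r}.
Union: {p, r}.
After 0: {p, r}.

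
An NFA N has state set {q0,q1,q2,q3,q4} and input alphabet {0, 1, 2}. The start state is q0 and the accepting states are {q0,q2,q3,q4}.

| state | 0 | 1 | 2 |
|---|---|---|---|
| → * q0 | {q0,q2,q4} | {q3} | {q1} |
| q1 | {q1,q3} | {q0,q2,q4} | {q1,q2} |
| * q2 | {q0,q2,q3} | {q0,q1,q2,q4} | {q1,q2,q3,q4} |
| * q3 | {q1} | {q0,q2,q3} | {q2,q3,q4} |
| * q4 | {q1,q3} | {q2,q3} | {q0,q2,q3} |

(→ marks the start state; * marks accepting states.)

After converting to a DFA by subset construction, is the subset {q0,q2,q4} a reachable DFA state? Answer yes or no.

yes

Start state of the DFA: {q0}.
{q0} --0--> {q0,q2,q4}  [new]
{q0} --1--> {q3}  [new]
{q0} --2--> {q1}  [new]
{q0,q2,q4} --0--> {q0,q1,q2,q3,q4}  [new]
{q0,q2,q4} --1--> {q0,q1,q2,q3,q4}  [seen]
{q0,q2,q4} --2--> {q0,q1,q2,q3,q4}  [seen]
{q3} --0--> {q1}  [seen]
{q3} --1--> {q0,q2,q3}  [new]
{q3} --2--> {q2,q3,q4}  [new]
{q1} --0--> {q1,q3}  [new]
{q1} --1--> {q0,q2,q4}  [seen]
{q1} --2--> {q1,q2}  [new]
{q0,q1,q2,q3,q4} --0--> {q0,q1,q2,q3,q4}  [seen]
{q0,q1,q2,q3,q4} --1--> {q0,q1,q2,q3,q4}  [seen]
{q0,q1,q2,q3,q4} --2--> {q0,q1,q2,q3,q4}  [seen]
{q0,q2,q3} --0--> {q0,q1,q2,q3,q4}  [seen]
{q0,q2,q3} --1--> {q0,q1,q2,q3,q4}  [seen]
{q0,q2,q3} --2--> {q1,q2,q3,q4}  [new]
{q2,q3,q4} --0--> {q0,q1,q2,q3}  [new]
{q2,q3,q4} --1--> {q0,q1,q2,q3,q4}  [seen]
{q2,q3,q4} --2--> {q0,q1,q2,q3,q4}  [seen]
{q1,q3} --0--> {q1,q3}  [seen]
{q1,q3} --1--> {q0,q2,q3,q4}  [new]
{q1,q3} --2--> {q1,q2,q3,q4}  [seen]
{q1,q2} --0--> {q0,q1,q2,q3}  [seen]
{q1,q2} --1--> {q0,q1,q2,q4}  [new]
{q1,q2} --2--> {q1,q2,q3,q4}  [seen]
{q1,q2,q3,q4} --0--> {q0,q1,q2,q3}  [seen]
{q1,q2,q3,q4} --1--> {q0,q1,q2,q3,q4}  [seen]
{q1,q2,q3,q4} --2--> {q0,q1,q2,q3,q4}  [seen]
{q0,q1,q2,q3} --0--> {q0,q1,q2,q3,q4}  [seen]
{q0,q1,q2,q3} --1--> {q0,q1,q2,q3,q4}  [seen]
{q0,q1,q2,q3} --2--> {q1,q2,q3,q4}  [seen]
{q0,q2,q3,q4} --0--> {q0,q1,q2,q3,q4}  [seen]
{q0,q2,q3,q4} --1--> {q0,q1,q2,q3,q4}  [seen]
{q0,q2,q3,q4} --2--> {q0,q1,q2,q3,q4}  [seen]
{q0,q1,q2,q4} --0--> {q0,q1,q2,q3,q4}  [seen]
{q0,q1,q2,q4} --1--> {q0,q1,q2,q3,q4}  [seen]
{q0,q1,q2,q4} --2--> {q0,q1,q2,q3,q4}  [seen]
Reachable DFA states: {q0}, {q0,q2,q4}, {q3}, {q1}, {q0,q1,q2,q3,q4}, {q0,q2,q3}, {q2,q3,q4}, {q1,q3}, {q1,q2}, {q1,q2,q3,q4}, {q0,q1,q2,q3}, {q0,q2,q3,q4}, {q0,q1,q2,q4}.
{q0,q2,q4} is among them.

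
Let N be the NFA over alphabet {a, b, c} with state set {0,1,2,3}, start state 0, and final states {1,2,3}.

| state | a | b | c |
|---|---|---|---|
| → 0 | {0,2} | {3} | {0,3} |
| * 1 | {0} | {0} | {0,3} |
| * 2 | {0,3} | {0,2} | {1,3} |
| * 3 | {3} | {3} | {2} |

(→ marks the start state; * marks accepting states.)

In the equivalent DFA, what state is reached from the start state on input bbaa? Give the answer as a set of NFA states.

{3}

Start: {0}.
δ(0,b) = {3}.
Union: {3}.
After b: {3}.
δ(3,b) = {3}.
Union: {3}.
After b: {3}.
δ(3,a) = {3}.
Union: {3}.
After a: {3}.
δ(3,a) = {3}.
Union: {3}.
After a: {3}.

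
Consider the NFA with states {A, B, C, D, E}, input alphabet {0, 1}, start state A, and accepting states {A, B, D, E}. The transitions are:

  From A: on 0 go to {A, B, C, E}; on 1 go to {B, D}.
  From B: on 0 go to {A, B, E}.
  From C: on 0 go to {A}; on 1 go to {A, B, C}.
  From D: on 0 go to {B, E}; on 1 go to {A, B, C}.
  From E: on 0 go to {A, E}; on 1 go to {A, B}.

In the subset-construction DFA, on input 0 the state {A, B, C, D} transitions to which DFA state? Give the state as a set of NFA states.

{A, B, C, E}

δ(A,0) = {A, B, C, E}; δ(B,0) = {A, B, E}; δ(C,0) = {A}; δ(D,0) = {B, E}.
Union: {A, B, C, E}.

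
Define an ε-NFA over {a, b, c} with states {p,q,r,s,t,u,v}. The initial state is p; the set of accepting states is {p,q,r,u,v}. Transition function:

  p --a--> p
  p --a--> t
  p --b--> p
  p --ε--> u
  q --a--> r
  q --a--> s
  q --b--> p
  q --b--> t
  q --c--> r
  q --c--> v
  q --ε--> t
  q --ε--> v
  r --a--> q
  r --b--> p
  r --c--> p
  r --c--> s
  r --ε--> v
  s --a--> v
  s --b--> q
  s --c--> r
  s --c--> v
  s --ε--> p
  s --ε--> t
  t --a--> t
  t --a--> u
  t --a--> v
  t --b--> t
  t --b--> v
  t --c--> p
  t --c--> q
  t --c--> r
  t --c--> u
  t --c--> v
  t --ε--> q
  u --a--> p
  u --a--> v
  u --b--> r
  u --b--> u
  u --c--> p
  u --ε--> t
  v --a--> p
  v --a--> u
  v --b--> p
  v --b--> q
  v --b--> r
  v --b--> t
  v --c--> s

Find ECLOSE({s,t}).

{p,q,s,t,u,v}

Begin with {s,t}.
s →ε {p,t}; add p.
p →ε {u}; add u.
t →ε {q}; add q.
q →ε {t,v}; add v.
ε-closure = {p,q,s,t,u,v}.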